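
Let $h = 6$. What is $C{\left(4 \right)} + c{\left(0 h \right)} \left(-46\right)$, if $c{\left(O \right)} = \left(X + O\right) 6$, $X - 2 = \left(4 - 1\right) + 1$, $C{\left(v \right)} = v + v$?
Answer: $-1648$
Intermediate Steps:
$C{\left(v \right)} = 2 v$
$X = 6$ ($X = 2 + \left(\left(4 - 1\right) + 1\right) = 2 + \left(3 + 1\right) = 2 + 4 = 6$)
$c{\left(O \right)} = 36 + 6 O$ ($c{\left(O \right)} = \left(6 + O\right) 6 = 36 + 6 O$)
$C{\left(4 \right)} + c{\left(0 h \right)} \left(-46\right) = 2 \cdot 4 + \left(36 + 6 \cdot 0 \cdot 6\right) \left(-46\right) = 8 + \left(36 + 6 \cdot 0\right) \left(-46\right) = 8 + \left(36 + 0\right) \left(-46\right) = 8 + 36 \left(-46\right) = 8 - 1656 = -1648$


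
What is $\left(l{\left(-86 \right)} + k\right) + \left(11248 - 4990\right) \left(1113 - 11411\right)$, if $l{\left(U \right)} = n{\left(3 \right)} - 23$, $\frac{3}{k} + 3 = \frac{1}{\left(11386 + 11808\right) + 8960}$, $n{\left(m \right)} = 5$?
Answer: $- \frac{6216419788284}{96461} \approx -6.4445 \cdot 10^{7}$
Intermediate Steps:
$k = - \frac{96462}{96461}$ ($k = \frac{3}{-3 + \frac{1}{\left(11386 + 11808\right) + 8960}} = \frac{3}{-3 + \frac{1}{23194 + 8960}} = \frac{3}{-3 + \frac{1}{32154}} = \frac{3}{- \frac{96461}{32154}} = 3 \left(- \frac{32154}{96461}\right) = - \frac{96462}{96461} \approx -1.0$)
$l{\left(U \right)} = -18$ ($l{\left(U \right)} = 5 - 23 = -18$)
$\left(l{\left(-86 \right)} + k\right) + \left(11248 - 4990\right) \left(1113 - 11411\right) = \left(-18 - \frac{96462}{96461}\right) + \left(11248 - 4990\right) \left(1113 - 11411\right) = - \frac{1832760}{96461} + 6258 \left(-10298\right) = - \frac{1832760}{96461} - 64444884 = - \frac{6216419788284}{96461}$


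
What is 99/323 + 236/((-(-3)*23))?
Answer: 83059/22287 ≈ 3.7268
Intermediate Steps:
99/323 + 236/((-(-3)*23)) = 99*(1/323) + 236/((-3*(-23))) = 99/323 + 236/69 = 83059/22287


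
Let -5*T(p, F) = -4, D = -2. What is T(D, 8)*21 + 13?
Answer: 149/5 ≈ 29.800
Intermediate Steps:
T(p, F) = ⅘ (T(p, F) = -⅕*(-4) = ⅘)
T(D, 8)*21 + 13 = (⅘)*21 + 13 = 84/5 + 13 = 149/5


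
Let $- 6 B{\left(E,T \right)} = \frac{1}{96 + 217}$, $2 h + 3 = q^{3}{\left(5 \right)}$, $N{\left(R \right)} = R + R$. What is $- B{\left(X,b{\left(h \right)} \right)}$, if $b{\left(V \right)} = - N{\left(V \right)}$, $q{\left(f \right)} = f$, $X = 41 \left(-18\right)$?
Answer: $\frac{1}{1878} \approx 0.00053248$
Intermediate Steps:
$N{\left(R \right)} = 2 R$
$X = -738$
$h = 61$ ($h = - \frac{3}{2} + \frac{5^{3}}{2} = - \frac{3}{2} + \frac{1}{2} \cdot 125 = - \frac{3}{2} + \frac{125}{2} = 61$)
$b{\left(V \right)} = - 2 V$
$B{\left(E,T \right)} = - \frac{1}{1878}$ ($B{\left(E,T \right)} = - \frac{1}{6 \left(96 + 217\right)} = - \frac{1}{6 \cdot 313} = \left(- \frac{1}{6}\right) \frac{1}{313} = - \frac{1}{1878}$)
$- B{\left(X,b{\left(h \right)} \right)} = \left(-1\right) \left(- \frac{1}{1878}\right) = \frac{1}{1878}$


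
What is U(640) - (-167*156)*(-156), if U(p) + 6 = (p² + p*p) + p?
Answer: -3244278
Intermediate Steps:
U(p) = -6 + p + 2*p² (U(p) = -6 + ((p² + p*p) + p) = -6 + ((p² + p²) + p) = -6 + (2*p² + p) = -6 + (p + 2*p²) = -6 + p + 2*p²)
U(640) - (-167*156)*(-156) = (-6 + 640 + 2*640²) - (-167*156)*(-156) = (-6 + 640 + 2*409600) - (-26052)*(-156) = (-6 + 640 + 819200) - 1*4064112 = 819834 - 4064112 = -3244278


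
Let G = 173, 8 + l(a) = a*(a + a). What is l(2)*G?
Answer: 0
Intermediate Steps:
l(a) = -8 + 2*a**2 (l(a) = -8 + a*(a + a) = -8 + a*(2*a) = -8 + 2*a**2)
l(2)*G = (-8 + 2*2**2)*173 = (-8 + 2*4)*173 = (-8 + 8)*173 = 0*173 = 0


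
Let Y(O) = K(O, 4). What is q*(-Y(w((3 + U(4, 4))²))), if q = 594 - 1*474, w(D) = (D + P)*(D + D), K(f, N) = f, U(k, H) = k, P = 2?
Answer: -599760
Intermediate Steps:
w(D) = 2*D*(2 + D) (w(D) = (D + 2)*(D + D) = (2 + D)*(2*D) = 2*D*(2 + D))
q = 120 (q = 594 - 474 = 120)
Y(O) = O
q*(-Y(w((3 + U(4, 4))²))) = 120*(-2*(3 + 4)²*(2 + (3 + 4)²)) = 120*(-2*7²*(2 + 7²)) = 120*(-2*49*(2 + 49)) = 120*(-2*49*51) = 120*(-1*4998) = 120*(-4998) = -599760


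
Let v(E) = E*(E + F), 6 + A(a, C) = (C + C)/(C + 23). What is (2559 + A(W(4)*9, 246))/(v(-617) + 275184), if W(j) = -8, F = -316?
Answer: 229083/76292435 ≈ 0.0030027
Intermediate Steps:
A(a, C) = -6 + 2*C/(23 + C) (A(a, C) = -6 + (C + C)/(C + 23) = -6 + (2*C)/(23 + C) = -6 + 2*C/(23 + C))
v(E) = E*(-316 + E) (v(E) = E*(E - 316) = E*(-316 + E))
(2559 + A(W(4)*9, 246))/(v(-617) + 275184) = (2559 + 2*(-69 - 2*246)/(23 + 246))/(-617*(-316 - 617) + 275184) = (2559 + 2*(-69 - 492)/269)/(-617*(-933) + 275184) = (2559 + 2*(1/269)*(-561))/(575661 + 275184) = (2559 - 1122/269)/850845 = (687249/269)*(1/850845) = 229083/76292435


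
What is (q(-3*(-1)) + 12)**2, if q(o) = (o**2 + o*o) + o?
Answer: 1089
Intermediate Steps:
q(o) = o + 2*o**2 (q(o) = (o**2 + o**2) + o = 2*o**2 + o = o + 2*o**2)
(q(-3*(-1)) + 12)**2 = ((-3*(-1))*(1 + 2*(-3*(-1))) + 12)**2 = (3*(1 + 2*3) + 12)**2 = (3*(1 + 6) + 12)**2 = (3*7 + 12)**2 = (21 + 12)**2 = 33**2 = 1089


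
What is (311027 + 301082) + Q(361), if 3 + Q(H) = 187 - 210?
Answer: 612083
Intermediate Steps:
Q(H) = -26 (Q(H) = -3 + (187 - 210) = -3 - 23 = -26)
(311027 + 301082) + Q(361) = (311027 + 301082) - 26 = 612109 - 26 = 612083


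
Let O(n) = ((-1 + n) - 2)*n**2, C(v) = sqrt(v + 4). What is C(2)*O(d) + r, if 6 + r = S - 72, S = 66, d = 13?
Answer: -12 + 1690*sqrt(6) ≈ 4127.6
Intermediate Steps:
C(v) = sqrt(4 + v)
r = -12 (r = -6 + (66 - 72) = -6 - 6 = -12)
O(n) = n**2*(-3 + n) (O(n) = (-3 + n)*n**2 = n**2*(-3 + n))
C(2)*O(d) + r = sqrt(4 + 2)*(13**2*(-3 + 13)) - 12 = sqrt(6)*(169*10) - 12 = sqrt(6)*1690 - 12 = 1690*sqrt(6) - 12 = -12 + 1690*sqrt(6)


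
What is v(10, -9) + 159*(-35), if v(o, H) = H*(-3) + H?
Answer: -5547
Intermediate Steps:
v(o, H) = -2*H (v(o, H) = -3*H + H = -2*H)
v(10, -9) + 159*(-35) = -2*(-9) + 159*(-35) = 18 - 5565 = -5547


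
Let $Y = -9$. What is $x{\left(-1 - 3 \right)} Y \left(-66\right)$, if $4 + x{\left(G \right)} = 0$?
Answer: $-2376$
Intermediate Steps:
$x{\left(G \right)} = -4$ ($x{\left(G \right)} = -4 + 0 = -4$)
$x{\left(-1 - 3 \right)} Y \left(-66\right) = \left(-4\right) \left(-9\right) \left(-66\right) = 36 \left(-66\right) = -2376$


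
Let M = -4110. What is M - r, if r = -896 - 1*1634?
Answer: -1580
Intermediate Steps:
r = -2530 (r = -896 - 1634 = -2530)
M - r = -4110 - 1*(-2530) = -4110 + 2530 = -1580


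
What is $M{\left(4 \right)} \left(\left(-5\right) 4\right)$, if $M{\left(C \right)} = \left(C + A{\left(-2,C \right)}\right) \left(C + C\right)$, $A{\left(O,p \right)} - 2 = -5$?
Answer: $-160$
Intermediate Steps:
$A{\left(O,p \right)} = -3$ ($A{\left(O,p \right)} = 2 - 5 = -3$)
$M{\left(C \right)} = 2 C \left(-3 + C\right)$ ($M{\left(C \right)} = \left(C - 3\right) \left(C + C\right) = \left(-3 + C\right) 2 C = 2 C \left(-3 + C\right)$)
$M{\left(4 \right)} \left(\left(-5\right) 4\right) = 2 \cdot 4 \left(-3 + 4\right) \left(\left(-5\right) 4\right) = 2 \cdot 4 \cdot 1 \left(-20\right) = 8 \left(-20\right) = -160$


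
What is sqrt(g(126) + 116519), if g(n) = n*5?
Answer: sqrt(117149) ≈ 342.27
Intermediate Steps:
g(n) = 5*n
sqrt(g(126) + 116519) = sqrt(5*126 + 116519) = sqrt(630 + 116519) = sqrt(117149)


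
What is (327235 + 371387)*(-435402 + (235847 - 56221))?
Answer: -178690740672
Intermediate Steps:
(327235 + 371387)*(-435402 + (235847 - 56221)) = 698622*(-435402 + 179626) = 698622*(-255776) = -178690740672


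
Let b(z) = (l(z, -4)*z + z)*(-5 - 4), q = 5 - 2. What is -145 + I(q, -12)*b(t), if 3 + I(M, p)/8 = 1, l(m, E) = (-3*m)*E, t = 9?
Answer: 141119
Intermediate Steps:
l(m, E) = -3*E*m
q = 3
I(M, p) = -16 (I(M, p) = -24 + 8*1 = -24 + 8 = -16)
b(z) = -108*z**2 - 9*z (b(z) = ((-3*(-4)*z)*z + z)*(-5 - 4) = ((12*z)*z + z)*(-9) = (12*z**2 + z)*(-9) = (z + 12*z**2)*(-9) = -108*z**2 - 9*z)
-145 + I(q, -12)*b(t) = -145 - (-144)*9*(1 + 12*9) = -145 - (-144)*9*(1 + 108) = -145 - (-144)*9*109 = -145 - 16*(-8829) = -145 + 141264 = 141119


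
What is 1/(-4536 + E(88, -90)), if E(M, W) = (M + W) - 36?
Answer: -1/4574 ≈ -0.00021863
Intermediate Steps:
E(M, W) = -36 + M + W
1/(-4536 + E(88, -90)) = 1/(-4536 + (-36 + 88 - 90)) = 1/(-4536 - 38) = 1/(-4574) = -1/4574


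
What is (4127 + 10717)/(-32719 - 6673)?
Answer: -3711/9848 ≈ -0.37683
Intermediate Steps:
(4127 + 10717)/(-32719 - 6673) = 14844/(-39392) = 14844*(-1/39392) = -3711/9848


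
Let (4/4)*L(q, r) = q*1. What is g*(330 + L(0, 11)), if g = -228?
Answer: -75240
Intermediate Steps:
L(q, r) = q (L(q, r) = q*1 = q)
g*(330 + L(0, 11)) = -228*(330 + 0) = -228*330 = -75240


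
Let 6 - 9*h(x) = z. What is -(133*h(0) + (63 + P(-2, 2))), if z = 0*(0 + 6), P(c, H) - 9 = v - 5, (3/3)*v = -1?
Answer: -464/3 ≈ -154.67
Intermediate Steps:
v = -1
P(c, H) = 3 (P(c, H) = 9 + (-1 - 5) = 9 - 6 = 3)
z = 0 (z = 0*6 = 0)
h(x) = ⅔ (h(x) = ⅔ - ⅑*0 = ⅔ + 0 = ⅔)
-(133*h(0) + (63 + P(-2, 2))) = -(133*(⅔) + (63 + 3)) = -(266/3 + 66) = -1*464/3 = -464/3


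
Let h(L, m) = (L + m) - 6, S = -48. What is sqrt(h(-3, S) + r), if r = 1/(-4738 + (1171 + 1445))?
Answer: I*sqrt(256666510)/2122 ≈ 7.5499*I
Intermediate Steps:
h(L, m) = -6 + L + m
r = -1/2122 (r = 1/(-4738 + 2616) = 1/(-2122) = -1/2122 ≈ -0.00047125)
sqrt(h(-3, S) + r) = sqrt((-6 - 3 - 48) - 1/2122) = sqrt(-57 - 1/2122) = sqrt(-120955/2122) = I*sqrt(256666510)/2122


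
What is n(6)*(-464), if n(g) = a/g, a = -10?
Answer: 2320/3 ≈ 773.33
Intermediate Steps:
n(g) = -10/g
n(6)*(-464) = -10/6*(-464) = -10*⅙*(-464) = -5/3*(-464) = 2320/3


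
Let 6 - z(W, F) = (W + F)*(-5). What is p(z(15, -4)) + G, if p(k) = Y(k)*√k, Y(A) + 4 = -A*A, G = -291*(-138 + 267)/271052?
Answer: -37539/271052 - 3725*√61 ≈ -29093.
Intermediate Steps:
z(W, F) = 6 + 5*F + 5*W (z(W, F) = 6 - (W + F)*(-5) = 6 - (F + W)*(-5) = 6 - (-5*F - 5*W) = 6 + (5*F + 5*W) = 6 + 5*F + 5*W)
G = -37539/271052 (G = -291*129*(1/271052) = -37539*1/271052 = -37539/271052 ≈ -0.13849)
Y(A) = -4 - A² (Y(A) = -4 - A*A = -4 - A²)
p(k) = √k*(-4 - k²) (p(k) = (-4 - k²)*√k = √k*(-4 - k²))
p(z(15, -4)) + G = √(6 + 5*(-4) + 5*15)*(-4 - (6 + 5*(-4) + 5*15)²) - 37539/271052 = √(6 - 20 + 75)*(-4 - (6 - 20 + 75)²) - 37539/271052 = √61*(-4 - 1*61²) - 37539/271052 = √61*(-4 - 1*3721) - 37539/271052 = √61*(-4 - 3721) - 37539/271052 = √61*(-3725) - 37539/271052 = -3725*√61 - 37539/271052 = -37539/271052 - 3725*√61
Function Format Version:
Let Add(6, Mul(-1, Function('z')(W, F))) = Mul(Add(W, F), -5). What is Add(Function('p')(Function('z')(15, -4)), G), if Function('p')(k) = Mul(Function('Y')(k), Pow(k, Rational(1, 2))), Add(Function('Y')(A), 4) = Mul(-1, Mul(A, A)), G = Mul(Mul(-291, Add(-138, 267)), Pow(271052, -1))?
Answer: Add(Rational(-37539, 271052), Mul(-3725, Pow(61, Rational(1, 2)))) ≈ -29093.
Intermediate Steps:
Function('z')(W, F) = Add(6, Mul(5, F), Mul(5, W)) (Function('z')(W, F) = Add(6, Mul(-1, Mul(Add(W, F), -5))) = Add(6, Mul(-1, Mul(Add(F, W), -5))) = Add(6, Mul(-1, Add(Mul(-5, F), Mul(-5, W)))) = Add(6, Add(Mul(5, F), Mul(5, W))) = Add(6, Mul(5, F), Mul(5, W)))
G = Rational(-37539, 271052) (G = Mul(Mul(-291, 129), Rational(1, 271052)) = Mul(-37539, Rational(1, 271052)) = Rational(-37539, 271052) ≈ -0.13849)
Function('Y')(A) = Add(-4, Mul(-1, Pow(A, 2))) (Function('Y')(A) = Add(-4, Mul(-1, Mul(A, A))) = Add(-4, Mul(-1, Pow(A, 2))))
Function('p')(k) = Mul(Pow(k, Rational(1, 2)), Add(-4, Mul(-1, Pow(k, 2)))) (Function('p')(k) = Mul(Add(-4, Mul(-1, Pow(k, 2))), Pow(k, Rational(1, 2))) = Mul(Pow(k, Rational(1, 2)), Add(-4, Mul(-1, Pow(k, 2)))))
Add(Function('p')(Function('z')(15, -4)), G) = Add(Mul(Pow(Add(6, Mul(5, -4), Mul(5, 15)), Rational(1, 2)), Add(-4, Mul(-1, Pow(Add(6, Mul(5, -4), Mul(5, 15)), 2)))), Rational(-37539, 271052)) = Add(Mul(Pow(Add(6, -20, 75), Rational(1, 2)), Add(-4, Mul(-1, Pow(Add(6, -20, 75), 2)))), Rational(-37539, 271052)) = Add(Mul(Pow(61, Rational(1, 2)), Add(-4, Mul(-1, Pow(61, 2)))), Rational(-37539, 271052)) = Add(Mul(Pow(61, Rational(1, 2)), Add(-4, Mul(-1, 3721))), Rational(-37539, 271052)) = Add(Mul(Pow(61, Rational(1, 2)), Add(-4, -3721)), Rational(-37539, 271052)) = Add(Mul(Pow(61, Rational(1, 2)), -3725), Rational(-37539, 271052)) = Add(Mul(-3725, Pow(61, Rational(1, 2))), Rational(-37539, 271052)) = Add(Rational(-37539, 271052), Mul(-3725, Pow(61, Rational(1, 2))))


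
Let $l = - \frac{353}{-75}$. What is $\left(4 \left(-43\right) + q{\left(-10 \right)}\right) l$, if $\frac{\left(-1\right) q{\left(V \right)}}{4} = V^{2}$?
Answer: $- \frac{201916}{75} \approx -2692.2$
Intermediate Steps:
$l = \frac{353}{75}$ ($l = \left(-353\right) \left(- \frac{1}{75}\right) = \frac{353}{75} \approx 4.7067$)
$q{\left(V \right)} = - 4 V^{2}$
$\left(4 \left(-43\right) + q{\left(-10 \right)}\right) l = \left(4 \left(-43\right) - 4 \left(-10\right)^{2}\right) \frac{353}{75} = \left(-172 - 400\right) \frac{353}{75} = \left(-572\right) \frac{353}{75} = - \frac{201916}{75}$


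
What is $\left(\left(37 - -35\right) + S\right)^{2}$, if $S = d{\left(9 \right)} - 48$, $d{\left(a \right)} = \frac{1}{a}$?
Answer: $\frac{47089}{81} \approx 581.35$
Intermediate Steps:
$S = - \frac{431}{9}$ ($S = \frac{1}{9} - 48 = - \frac{431}{9} \approx -47.889$)
$\left(\left(37 - -35\right) + S\right)^{2} = \left(\left(37 - -35\right) - \frac{431}{9}\right)^{2} = \left(\left(37 + 35\right) - \frac{431}{9}\right)^{2} = \left(72 - \frac{431}{9}\right)^{2} = \left(\frac{217}{9}\right)^{2} = \frac{47089}{81}$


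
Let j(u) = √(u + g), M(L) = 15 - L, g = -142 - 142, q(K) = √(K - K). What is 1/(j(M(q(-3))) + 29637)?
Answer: 29637/878352038 - I*√269/878352038 ≈ 3.3742e-5 - 1.8673e-8*I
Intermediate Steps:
q(K) = 0 (q(K) = √0 = 0)
g = -284
j(u) = √(-284 + u) (j(u) = √(u - 284) = √(-284 + u))
1/(j(M(q(-3))) + 29637) = 1/(√(-284 + (15 - 1*0)) + 29637) = 1/(√(-284 + (15 + 0)) + 29637) = 1/(√(-284 + 15) + 29637) = 1/(√(-269) + 29637) = 1/(I*√269 + 29637) = 1/(29637 + I*√269)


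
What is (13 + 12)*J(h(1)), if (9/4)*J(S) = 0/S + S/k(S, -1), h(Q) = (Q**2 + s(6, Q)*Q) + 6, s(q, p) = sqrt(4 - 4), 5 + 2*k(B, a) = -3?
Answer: -175/9 ≈ -19.444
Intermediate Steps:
k(B, a) = -4 (k(B, a) = -5/2 + (1/2)*(-3) = -5/2 - 3/2 = -4)
s(q, p) = 0 (s(q, p) = sqrt(0) = 0)
h(Q) = 6 + Q**2 (h(Q) = (Q**2 + 0*Q) + 6 = (Q**2 + 0) + 6 = Q**2 + 6 = 6 + Q**2)
J(S) = -S/9 (J(S) = 4*(0/S + S/(-4))/9 = 4*(0 + S*(-1/4))/9 = 4*(0 - S/4)/9 = 4*(-S/4)/9 = -S/9)
(13 + 12)*J(h(1)) = (13 + 12)*(-(6 + 1**2)/9) = 25*(-(6 + 1)/9) = 25*(-1/9*7) = 25*(-7/9) = -175/9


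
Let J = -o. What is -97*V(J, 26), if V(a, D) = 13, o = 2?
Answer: -1261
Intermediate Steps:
J = -2 (J = -1*2 = -2)
-97*V(J, 26) = -97*13 = -1261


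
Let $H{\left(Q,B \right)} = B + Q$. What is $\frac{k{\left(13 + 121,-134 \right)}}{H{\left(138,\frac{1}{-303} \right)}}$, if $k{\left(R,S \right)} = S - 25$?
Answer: $- \frac{48177}{41813} \approx -1.1522$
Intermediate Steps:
$k{\left(R,S \right)} = -25 + S$
$\frac{k{\left(13 + 121,-134 \right)}}{H{\left(138,\frac{1}{-303} \right)}} = \frac{-25 - 134}{\frac{1}{-303} + 138} = - \frac{159}{- \frac{1}{303} + 138} = - \frac{159}{\frac{41813}{303}} = \left(-159\right) \frac{303}{41813} = - \frac{48177}{41813}$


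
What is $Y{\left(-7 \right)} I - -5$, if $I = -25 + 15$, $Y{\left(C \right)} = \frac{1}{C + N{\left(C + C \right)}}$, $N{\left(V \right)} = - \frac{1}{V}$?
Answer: $\frac{625}{97} \approx 6.4433$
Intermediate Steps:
$Y{\left(C \right)} = \frac{1}{C - \frac{1}{2 C}}$ ($Y{\left(C \right)} = \frac{1}{C - \frac{1}{C + C}} = \frac{1}{C - \frac{1}{2 C}}$)
$I = -10$
$Y{\left(-7 \right)} I - -5 = 2 \left(-7\right) \frac{1}{-1 + 2 \left(-7\right)^{2}} \left(-10\right) - -5 = 2 \left(-7\right) \frac{1}{-1 + 2 \cdot 49} \left(-10\right) + \left(-4 + 9\right) = 2 \left(-7\right) \frac{1}{-1 + 98} \left(-10\right) + 5 = 2 \left(-7\right) \frac{1}{97} \left(-10\right) + 5 = \left(- \frac{14}{97}\right) \left(-10\right) + 5 = \frac{140}{97} + 5 = \frac{625}{97}$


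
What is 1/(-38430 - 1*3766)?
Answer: -1/42196 ≈ -2.3699e-5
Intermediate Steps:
1/(-38430 - 1*3766) = 1/(-38430 - 3766) = 1/(-42196) = -1/42196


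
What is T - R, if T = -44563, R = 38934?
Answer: -83497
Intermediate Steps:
T - R = -44563 - 1*38934 = -44563 - 38934 = -83497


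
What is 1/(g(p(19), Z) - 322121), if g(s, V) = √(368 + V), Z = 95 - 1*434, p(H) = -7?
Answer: -322121/103761938612 - √29/103761938612 ≈ -3.1045e-6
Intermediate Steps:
Z = -339 (Z = 95 - 434 = -339)
1/(g(p(19), Z) - 322121) = 1/(√(368 - 339) - 322121) = 1/(√29 - 322121) = 1/(-322121 + √29)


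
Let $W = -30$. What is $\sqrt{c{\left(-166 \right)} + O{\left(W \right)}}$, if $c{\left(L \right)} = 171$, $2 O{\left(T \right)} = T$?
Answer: $2 \sqrt{39} \approx 12.49$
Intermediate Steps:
$O{\left(T \right)} = \frac{T}{2}$
$\sqrt{c{\left(-166 \right)} + O{\left(W \right)}} = \sqrt{171 + \frac{1}{2} \left(-30\right)} = \sqrt{171 - 15} = \sqrt{156} = 2 \sqrt{39}$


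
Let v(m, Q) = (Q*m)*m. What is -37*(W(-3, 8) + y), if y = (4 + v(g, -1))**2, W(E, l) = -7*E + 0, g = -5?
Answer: -17094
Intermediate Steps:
W(E, l) = -7*E
v(m, Q) = Q*m**2
y = 441 (y = (4 - 1*(-5)**2)**2 = (4 - 1*25)**2 = (4 - 25)**2 = (-21)**2 = 441)
-37*(W(-3, 8) + y) = -37*(-7*(-3) + 441) = -37*(21 + 441) = -37*462 = -17094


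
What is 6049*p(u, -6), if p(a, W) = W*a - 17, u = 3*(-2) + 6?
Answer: -102833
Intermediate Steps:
u = 0 (u = -6 + 6 = 0)
p(a, W) = -17 + W*a
6049*p(u, -6) = 6049*(-17 - 6*0) = 6049*(-17 + 0) = 6049*(-17) = -102833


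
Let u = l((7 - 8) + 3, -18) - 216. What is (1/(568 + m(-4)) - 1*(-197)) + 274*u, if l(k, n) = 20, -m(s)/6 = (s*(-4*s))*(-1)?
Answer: -9845287/184 ≈ -53507.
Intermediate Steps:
m(s) = -24*s² (m(s) = -6*s*(-4*s)*(-1) = -6*(-4*s²)*(-1) = -24*s²)
u = -196 (u = 20 - 216 = -196)
(1/(568 + m(-4)) - 1*(-197)) + 274*u = (1/(568 - 24*(-4)²) - 1*(-197)) + 274*(-196) = (1/(568 - 24*16) + 197) - 53704 = (1/(568 - 384) + 197) - 53704 = (1/184 + 197) - 53704 = 36249/184 - 53704 = -9845287/184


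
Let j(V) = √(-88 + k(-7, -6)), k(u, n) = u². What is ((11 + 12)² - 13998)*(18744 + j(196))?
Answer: -252462936 - 13469*I*√39 ≈ -2.5246e+8 - 84114.0*I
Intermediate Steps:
j(V) = I*√39 (j(V) = √(-88 + (-7)²) = √(-88 + 49) = √(-39) = I*√39)
((11 + 12)² - 13998)*(18744 + j(196)) = ((11 + 12)² - 13998)*(18744 + I*√39) = (23² - 13998)*(18744 + I*√39) = (529 - 13998)*(18744 + I*√39) = -13469*(18744 + I*√39) = -252462936 - 13469*I*√39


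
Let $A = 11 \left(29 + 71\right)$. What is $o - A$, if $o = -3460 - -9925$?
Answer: $5365$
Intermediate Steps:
$o = 6465$ ($o = -3460 + 9925 = 6465$)
$A = 1100$ ($A = 11 \cdot 100 = 1100$)
$o - A = 6465 - 1100 = 5365$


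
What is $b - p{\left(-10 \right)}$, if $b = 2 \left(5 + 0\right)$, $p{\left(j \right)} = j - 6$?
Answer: $26$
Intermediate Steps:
$p{\left(j \right)} = -6 + j$ ($p{\left(j \right)} = j - 6 = -6 + j$)
$b = 10$ ($b = 2 \cdot 5 = 10$)
$b - p{\left(-10 \right)} = 10 - \left(-6 - 10\right) = 10 - -16 = 10 + 16 = 26$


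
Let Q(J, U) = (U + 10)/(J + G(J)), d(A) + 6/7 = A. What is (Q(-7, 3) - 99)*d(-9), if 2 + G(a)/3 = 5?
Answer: 12765/14 ≈ 911.79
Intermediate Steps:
G(a) = 9 (G(a) = -6 + 3*5 = -6 + 15 = 9)
d(A) = -6/7 + A
Q(J, U) = (10 + U)/(9 + J) (Q(J, U) = (U + 10)/(J + 9) = (10 + U)/(9 + J))
(Q(-7, 3) - 99)*d(-9) = ((10 + 3)/(9 - 7) - 99)*(-6/7 - 9) = (13/2 - 99)*(-69/7) = -185/2*(-69/7) = 12765/14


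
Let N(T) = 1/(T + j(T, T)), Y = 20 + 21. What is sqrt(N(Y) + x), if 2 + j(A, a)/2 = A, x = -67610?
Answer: I*sqrt(957425091)/119 ≈ 260.02*I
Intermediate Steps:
j(A, a) = -4 + 2*A
Y = 41
N(T) = 1/(-4 + 3*T) (N(T) = 1/(T + (-4 + 2*T)) = 1/(-4 + 3*T))
sqrt(N(Y) + x) = sqrt(1/(-4 + 3*41) - 67610) = sqrt(1/(-4 + 123) - 67610) = sqrt(1/119 - 67610) = sqrt(-8045589/119) = I*sqrt(957425091)/119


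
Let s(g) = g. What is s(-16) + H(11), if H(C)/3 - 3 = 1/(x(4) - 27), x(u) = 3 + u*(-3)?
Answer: -85/12 ≈ -7.0833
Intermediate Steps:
x(u) = 3 - 3*u
H(C) = 107/12 (H(C) = 9 + 3/((3 - 3*4) - 27) = 9 + 3/((3 - 12) - 27) = 9 + 3/(-9 - 27) = 9 + 3/(-36) = 9 + 3*(-1/36) = 9 - 1/12 = 107/12)
s(-16) + H(11) = -16 + 107/12 = -85/12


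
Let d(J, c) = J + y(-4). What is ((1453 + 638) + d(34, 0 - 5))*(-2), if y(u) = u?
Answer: -4242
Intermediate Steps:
d(J, c) = -4 + J (d(J, c) = J - 4 = -4 + J)
((1453 + 638) + d(34, 0 - 5))*(-2) = ((1453 + 638) + (-4 + 34))*(-2) = (2091 + 30)*(-2) = 2121*(-2) = -4242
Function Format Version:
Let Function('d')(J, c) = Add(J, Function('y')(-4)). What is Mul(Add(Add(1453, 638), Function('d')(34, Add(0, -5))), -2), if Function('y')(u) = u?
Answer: -4242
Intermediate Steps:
Function('d')(J, c) = Add(-4, J) (Function('d')(J, c) = Add(J, -4) = Add(-4, J))
Mul(Add(Add(1453, 638), Function('d')(34, Add(0, -5))), -2) = Mul(Add(Add(1453, 638), Add(-4, 34)), -2) = Mul(Add(2091, 30), -2) = Mul(2121, -2) = -4242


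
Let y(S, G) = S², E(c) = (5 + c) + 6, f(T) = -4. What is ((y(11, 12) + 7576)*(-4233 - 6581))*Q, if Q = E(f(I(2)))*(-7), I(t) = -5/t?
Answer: 4078532542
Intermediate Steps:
E(c) = 11 + c
Q = -49 (Q = (11 - 4)*(-7) = 7*(-7) = -49)
((y(11, 12) + 7576)*(-4233 - 6581))*Q = ((11² + 7576)*(-4233 - 6581))*(-49) = ((121 + 7576)*(-10814))*(-49) = (7697*(-10814))*(-49) = -83235358*(-49) = 4078532542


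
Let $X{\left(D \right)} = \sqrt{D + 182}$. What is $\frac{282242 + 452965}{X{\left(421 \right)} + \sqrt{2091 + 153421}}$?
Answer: $\frac{735207}{2 \sqrt{38878} + 3 \sqrt{67}} \approx 1755.1$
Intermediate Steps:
$X{\left(D \right)} = \sqrt{182 + D}$
$\frac{282242 + 452965}{X{\left(421 \right)} + \sqrt{2091 + 153421}} = \frac{282242 + 452965}{\sqrt{182 + 421} + \sqrt{2091 + 153421}} = \frac{735207}{\sqrt{603} + \sqrt{155512}} = \frac{735207}{3 \sqrt{67} + 2 \sqrt{38878}} = \frac{735207}{2 \sqrt{38878} + 3 \sqrt{67}}$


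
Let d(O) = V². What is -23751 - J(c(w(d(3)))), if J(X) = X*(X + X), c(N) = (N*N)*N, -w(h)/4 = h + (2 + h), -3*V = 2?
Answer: -2543260292183/531441 ≈ -4.7856e+6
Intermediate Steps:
V = -⅔ (V = -⅓*2 = -⅔ ≈ -0.66667)
d(O) = 4/9 (d(O) = (-⅔)² = 4/9)
w(h) = -8 - 8*h (w(h) = -4*(h + (2 + h)) = -4*(2 + 2*h) = -8 - 8*h)
c(N) = N³ (c(N) = N²*N = N³)
J(X) = 2*X² (J(X) = X*(2*X) = 2*X²)
-23751 - J(c(w(d(3)))) = -23751 - 2*((-8 - 8*4/9)³)² = -23751 - 2*((-8 - 32/9)³)² = -23751 - 2*((-104/9)³)² = -23751 - 2*(-1124864/729)² = -23751 - 2*1265319018496/531441 = -23751 - 1*2530638036992/531441 = -23751 - 2530638036992/531441 = -2543260292183/531441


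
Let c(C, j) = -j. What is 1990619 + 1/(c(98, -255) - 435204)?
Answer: 865817743430/434949 ≈ 1.9906e+6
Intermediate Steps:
1990619 + 1/(c(98, -255) - 435204) = 1990619 + 1/(-1*(-255) - 435204) = 1990619 + 1/(255 - 435204) = 1990619 + 1/(-434949) = 1990619 - 1/434949 = 865817743430/434949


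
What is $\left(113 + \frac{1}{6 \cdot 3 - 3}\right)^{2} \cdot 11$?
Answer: $\frac{31640576}{225} \approx 1.4062 \cdot 10^{5}$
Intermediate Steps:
$\left(113 + \frac{1}{6 \cdot 3 - 3}\right)^{2} \cdot 11 = \left(113 + \frac{1}{18 - 3}\right)^{2} \cdot 11 = \left(113 + \frac{1}{15}\right)^{2} \cdot 11 = \left(\frac{1696}{15}\right)^{2} \cdot 11 = \frac{2876416}{225} \cdot 11 = \frac{31640576}{225}$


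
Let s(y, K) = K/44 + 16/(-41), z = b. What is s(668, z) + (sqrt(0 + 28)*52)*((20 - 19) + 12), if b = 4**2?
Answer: -12/451 + 1352*sqrt(7) ≈ 3577.0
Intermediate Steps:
b = 16
z = 16
s(y, K) = -16/41 + K/44 (s(y, K) = K*(1/44) + 16*(-1/41) = K/44 - 16/41 = -16/41 + K/44)
s(668, z) + (sqrt(0 + 28)*52)*((20 - 19) + 12) = (-16/41 + (1/44)*16) + (sqrt(0 + 28)*52)*((20 - 19) + 12) = (-16/41 + 4/11) + (sqrt(28)*52)*(1 + 12) = -12/451 + ((2*sqrt(7))*52)*13 = -12/451 + (104*sqrt(7))*13 = -12/451 + 1352*sqrt(7)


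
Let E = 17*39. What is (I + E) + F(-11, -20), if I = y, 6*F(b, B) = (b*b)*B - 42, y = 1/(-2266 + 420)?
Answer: 1399265/5538 ≈ 252.67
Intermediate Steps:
y = -1/1846 (y = 1/(-1846) = -1/1846 ≈ -0.00054171)
F(b, B) = -7 + B*b²/6 (F(b, B) = ((b*b)*B - 42)/6 = (b²*B - 42)/6 = (B*b² - 42)/6 = (-42 + B*b²)/6 = -7 + B*b²/6)
E = 663
I = -1/1846 ≈ -0.00054171
(I + E) + F(-11, -20) = (-1/1846 + 663) + (-7 + (⅙)*(-20)*(-11)²) = 1223897/1846 + (-7 + (⅙)*(-20)*121) = 1223897/1846 + (-7 - 1210/3) = 1223897/1846 - 1231/3 = 1399265/5538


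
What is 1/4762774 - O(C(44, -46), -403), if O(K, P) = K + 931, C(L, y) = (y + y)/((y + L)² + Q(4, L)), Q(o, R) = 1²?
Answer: -21732537757/23813870 ≈ -912.60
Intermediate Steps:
Q(o, R) = 1
C(L, y) = 2*y/(1 + (L + y)²) (C(L, y) = (y + y)/((y + L)² + 1) = (2*y)/((L + y)² + 1) = (2*y)/(1 + (L + y)²) = 2*y/(1 + (L + y)²))
O(K, P) = 931 + K
1/4762774 - O(C(44, -46), -403) = 1/4762774 - (931 + 2*(-46)/(1 + (44 - 46)²)) = 1/4762774 - (931 + 2*(-46)/(1 + (-2)²)) = 1/4762774 - (931 + 2*(-46)/(1 + 4)) = 1/4762774 - (931 + 2*(-46)/5) = 1/4762774 - (931 + 2*(-46)*(⅕)) = 1/4762774 - (931 - 92/5) = 1/4762774 - 1*4563/5 = 1/4762774 - 4563/5 = -21732537757/23813870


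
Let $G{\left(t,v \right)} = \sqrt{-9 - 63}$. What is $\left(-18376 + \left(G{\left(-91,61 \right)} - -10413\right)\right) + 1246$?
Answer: $-6717 + 6 i \sqrt{2} \approx -6717.0 + 8.4853 i$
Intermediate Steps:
$G{\left(t,v \right)} = 6 i \sqrt{2}$ ($G{\left(t,v \right)} = \sqrt{-72} = 6 i \sqrt{2}$)
$\left(-18376 + \left(G{\left(-91,61 \right)} - -10413\right)\right) + 1246 = \left(-18376 + \left(6 i \sqrt{2} - -10413\right)\right) + 1246 = \left(-18376 + \left(6 i \sqrt{2} + 10413\right)\right) + 1246 = \left(-18376 + \left(10413 + 6 i \sqrt{2}\right)\right) + 1246 = \left(-7963 + 6 i \sqrt{2}\right) + 1246 = -6717 + 6 i \sqrt{2}$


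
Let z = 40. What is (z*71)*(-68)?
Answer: -193120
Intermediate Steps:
(z*71)*(-68) = (40*71)*(-68) = 2840*(-68) = -193120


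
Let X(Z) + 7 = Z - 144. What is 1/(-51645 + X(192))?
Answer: -1/51604 ≈ -1.9378e-5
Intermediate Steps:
X(Z) = -151 + Z (X(Z) = -7 + (Z - 144) = -7 + (-144 + Z) = -151 + Z)
1/(-51645 + X(192)) = 1/(-51645 + (-151 + 192)) = 1/(-51645 + 41) = 1/(-51604) = -1/51604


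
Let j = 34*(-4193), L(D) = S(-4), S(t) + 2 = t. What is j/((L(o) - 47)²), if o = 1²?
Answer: -142562/2809 ≈ -50.752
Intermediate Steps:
S(t) = -2 + t
o = 1
L(D) = -6 (L(D) = -2 - 4 = -6)
j = -142562
j/((L(o) - 47)²) = -142562/(-6 - 47)² = -142562/((-53)²) = -142562/2809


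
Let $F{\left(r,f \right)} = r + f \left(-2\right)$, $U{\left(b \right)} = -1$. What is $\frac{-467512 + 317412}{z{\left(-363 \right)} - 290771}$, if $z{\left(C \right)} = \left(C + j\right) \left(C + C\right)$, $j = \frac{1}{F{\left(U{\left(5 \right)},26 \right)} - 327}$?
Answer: $\frac{28519000}{5173907} \approx 5.5121$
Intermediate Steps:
$F{\left(r,f \right)} = r - 2 f$
$j = - \frac{1}{380}$ ($j = \frac{1}{\left(-1 - 52\right) - 327} = \frac{1}{-53 - 327} = \frac{1}{-380} = - \frac{1}{380} \approx -0.0026316$)
$z{\left(C \right)} = 2 C \left(- \frac{1}{380} + C\right)$ ($z{\left(C \right)} = \left(C - \frac{1}{380}\right) \left(C + C\right) = \left(- \frac{1}{380} + C\right) 2 C = 2 C \left(- \frac{1}{380} + C\right)$)
$\frac{-467512 + 317412}{z{\left(-363 \right)} - 290771} = \frac{-467512 + 317412}{\frac{1}{190} \left(-363\right) \left(-1 + 380 \left(-363\right)\right) - 290771} = - \frac{150100}{\frac{1}{190} \left(-363\right) \left(-1 - 137940\right) - 290771} = - \frac{150100}{\frac{1}{190} \left(-363\right) \left(-137941\right) - 290771} = - \frac{150100}{\frac{50072583}{190} - 290771} = - \frac{150100}{- \frac{5173907}{190}} = \left(-150100\right) \left(- \frac{190}{5173907}\right) = \frac{28519000}{5173907}$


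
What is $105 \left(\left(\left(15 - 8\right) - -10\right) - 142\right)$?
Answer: $-13125$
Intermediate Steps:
$105 \left(\left(\left(15 - 8\right) - -10\right) - 142\right) = 105 \left(\left(7 + 10\right) - 142\right) = 105 \left(17 - 142\right) = 105 \left(-125\right) = -13125$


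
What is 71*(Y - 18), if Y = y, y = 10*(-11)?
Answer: -9088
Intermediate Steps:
y = -110
Y = -110
71*(Y - 18) = 71*(-110 - 18) = 71*(-128) = -9088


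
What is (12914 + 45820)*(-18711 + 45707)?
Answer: 1585583064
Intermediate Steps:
(12914 + 45820)*(-18711 + 45707) = 58734*26996 = 1585583064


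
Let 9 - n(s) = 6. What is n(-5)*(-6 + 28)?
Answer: 66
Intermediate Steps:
n(s) = 3 (n(s) = 9 - 1*6 = 9 - 6 = 3)
n(-5)*(-6 + 28) = 3*(-6 + 28) = 3*22 = 66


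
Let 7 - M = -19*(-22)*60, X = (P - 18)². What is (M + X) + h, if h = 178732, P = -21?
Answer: 155180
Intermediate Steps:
X = 1521 (X = (-21 - 18)² = (-39)² = 1521)
M = -25073 (M = 7 - (-19*(-22))*60 = 7 - 418*60 = 7 - 1*25080 = 7 - 25080 = -25073)
(M + X) + h = (-25073 + 1521) + 178732 = -23552 + 178732 = 155180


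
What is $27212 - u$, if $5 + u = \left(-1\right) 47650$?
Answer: $74867$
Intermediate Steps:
$u = -47655$ ($u = -5 - 47650 = -47655$)
$27212 - u = 27212 - -47655 = 27212 + 47655 = 74867$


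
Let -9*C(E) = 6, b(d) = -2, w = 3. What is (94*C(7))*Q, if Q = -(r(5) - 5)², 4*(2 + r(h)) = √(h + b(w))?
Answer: 36989/12 - 658*√3/3 ≈ 2702.5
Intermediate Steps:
C(E) = -⅔ (C(E) = -⅑*6 = -⅔)
r(h) = -2 + √(-2 + h)/4 (r(h) = -2 + √(h - 2)/4 = -2 + √(-2 + h)/4)
Q = -(-7 + √3/4)² (Q = -((-2 + √(-2 + 5)/4) - 5)² = -((-2 + √3/4) - 5)² = -(-7 + √3/4)² ≈ -43.125)
(94*C(7))*Q = (94*(-⅔))*(-787/16 + 7*√3/2) = -188*(-787/16 + 7*√3/2)/3 = 36989/12 - 658*√3/3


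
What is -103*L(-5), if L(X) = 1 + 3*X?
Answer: 1442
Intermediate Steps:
-103*L(-5) = -103*(1 + 3*(-5)) = -103*(1 - 15) = -103*(-14) = 1442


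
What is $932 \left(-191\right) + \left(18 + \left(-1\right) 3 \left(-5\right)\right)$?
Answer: $-177979$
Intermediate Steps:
$932 \left(-191\right) + \left(18 + \left(-1\right) 3 \left(-5\right)\right) = -178012 + \left(18 - -15\right) = -178012 + \left(18 + 15\right) = -178012 + 33 = -177979$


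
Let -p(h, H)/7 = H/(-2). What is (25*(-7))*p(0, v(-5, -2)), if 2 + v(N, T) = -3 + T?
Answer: 8575/2 ≈ 4287.5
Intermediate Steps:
v(N, T) = -5 + T (v(N, T) = -2 + (-3 + T) = -5 + T)
p(h, H) = 7*H/2 (p(h, H) = -7*H/(-2) = -7*H*(-1)/2 = -(-7)*H/2 = 7*H/2)
(25*(-7))*p(0, v(-5, -2)) = (25*(-7))*(7*(-5 - 2)/2) = -1225*(-7)/2 = -175*(-49/2) = 8575/2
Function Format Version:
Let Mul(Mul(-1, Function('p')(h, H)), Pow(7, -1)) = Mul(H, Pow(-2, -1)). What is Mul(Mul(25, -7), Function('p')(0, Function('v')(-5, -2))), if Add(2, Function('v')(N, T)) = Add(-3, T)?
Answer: Rational(8575, 2) ≈ 4287.5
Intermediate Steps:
Function('v')(N, T) = Add(-5, T) (Function('v')(N, T) = Add(-2, Add(-3, T)) = Add(-5, T))
Function('p')(h, H) = Mul(Rational(7, 2), H) (Function('p')(h, H) = Mul(-7, Mul(H, Pow(-2, -1))) = Mul(-7, Mul(H, Rational(-1, 2))) = Mul(-7, Mul(Rational(-1, 2), H)) = Mul(Rational(7, 2), H))
Mul(Mul(25, -7), Function('p')(0, Function('v')(-5, -2))) = Mul(Mul(25, -7), Mul(Rational(7, 2), Add(-5, -2))) = Mul(-175, Mul(Rational(7, 2), -7)) = Mul(-175, Rational(-49, 2)) = Rational(8575, 2)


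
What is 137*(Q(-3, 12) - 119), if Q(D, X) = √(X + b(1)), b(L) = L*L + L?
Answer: -16303 + 137*√14 ≈ -15790.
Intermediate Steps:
b(L) = L + L² (b(L) = L² + L = L + L²)
Q(D, X) = √(2 + X) (Q(D, X) = √(X + 1*(1 + 1)) = √(X + 1*2) = √(X + 2) = √(2 + X))
137*(Q(-3, 12) - 119) = 137*(√(2 + 12) - 119) = 137*(√14 - 119) = 137*(-119 + √14) = -16303 + 137*√14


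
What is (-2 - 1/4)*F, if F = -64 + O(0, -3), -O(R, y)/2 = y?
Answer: 261/2 ≈ 130.50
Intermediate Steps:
O(R, y) = -2*y
F = -58 (F = -64 - 2*(-3) = -64 + 6 = -58)
(-2 - 1/4)*F = (-2 - 1/4)*(-58) = -9/4*(-58) = 261/2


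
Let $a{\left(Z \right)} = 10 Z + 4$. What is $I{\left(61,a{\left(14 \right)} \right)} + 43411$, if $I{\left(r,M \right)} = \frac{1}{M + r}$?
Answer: $\frac{8899256}{205} \approx 43411.0$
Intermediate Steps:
$a{\left(Z \right)} = 4 + 10 Z$
$I{\left(61,a{\left(14 \right)} \right)} + 43411 = \frac{1}{\left(4 + 10 \cdot 14\right) + 61} + 43411 = \frac{1}{\left(4 + 140\right) + 61} + 43411 = \frac{1}{144 + 61} + 43411 = \frac{1}{205} + 43411 = \frac{8899256}{205}$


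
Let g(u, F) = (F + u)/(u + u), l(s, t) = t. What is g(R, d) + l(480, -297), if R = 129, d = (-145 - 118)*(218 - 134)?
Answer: -32863/86 ≈ -382.13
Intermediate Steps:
d = -22092 (d = -263*84 = -22092)
g(u, F) = (F + u)/(2*u) (g(u, F) = (F + u)/((2*u)) = (F + u)*(1/(2*u)) = (F + u)/(2*u))
g(R, d) + l(480, -297) = (½)*(-22092 + 129)/129 - 297 = (½)*(1/129)*(-21963) - 297 = -7321/86 - 297 = -32863/86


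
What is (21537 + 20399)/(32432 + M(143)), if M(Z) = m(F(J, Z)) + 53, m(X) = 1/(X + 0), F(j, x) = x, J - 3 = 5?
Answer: 1499212/1161339 ≈ 1.2909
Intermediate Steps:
J = 8 (J = 3 + 5 = 8)
m(X) = 1/X
M(Z) = 53 + 1/Z (M(Z) = 1/Z + 53 = 53 + 1/Z)
(21537 + 20399)/(32432 + M(143)) = (21537 + 20399)/(32432 + (53 + 1/143)) = 41936/(32432 + (53 + 1/143)) = 41936/(32432 + 7580/143) = 41936/(4645356/143) = 41936*(143/4645356) = 1499212/1161339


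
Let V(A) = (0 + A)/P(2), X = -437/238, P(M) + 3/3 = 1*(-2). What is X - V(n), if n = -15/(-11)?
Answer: -3617/2618 ≈ -1.3816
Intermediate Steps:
P(M) = -3 (P(M) = -1 + 1*(-2) = -1 - 2 = -3)
X = -437/238 (X = -437*1/238 = -437/238 ≈ -1.8361)
n = 15/11 (n = -15*(-1/11) = 15/11 ≈ 1.3636)
V(A) = -A/3 (V(A) = (0 + A)/(-3) = A*(-⅓) = -A/3)
X - V(n) = -437/238 - (-1)*15/(3*11) = -437/238 - 1*(-5/11) = -437/238 + 5/11 = -3617/2618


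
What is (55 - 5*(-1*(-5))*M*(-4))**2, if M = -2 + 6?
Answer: 207025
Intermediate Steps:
M = 4
(55 - 5*(-1*(-5))*M*(-4))**2 = (55 - 5*(-1*(-5))*4*(-4))**2 = (55 - 25*4*(-4))**2 = (55 - 5*20*(-4))**2 = (55 - 100*(-4))**2 = (55 + 400)**2 = 455**2 = 207025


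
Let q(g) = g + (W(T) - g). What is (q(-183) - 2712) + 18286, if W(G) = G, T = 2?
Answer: 15576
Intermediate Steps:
q(g) = 2 (q(g) = g + (2 - g) = 2)
(q(-183) - 2712) + 18286 = (2 - 2712) + 18286 = -2710 + 18286 = 15576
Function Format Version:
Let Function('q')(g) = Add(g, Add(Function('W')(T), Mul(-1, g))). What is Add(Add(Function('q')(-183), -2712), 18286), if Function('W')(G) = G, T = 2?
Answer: 15576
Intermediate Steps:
Function('q')(g) = 2 (Function('q')(g) = Add(g, Add(2, Mul(-1, g))) = 2)
Add(Add(Function('q')(-183), -2712), 18286) = Add(Add(2, -2712), 18286) = Add(-2710, 18286) = 15576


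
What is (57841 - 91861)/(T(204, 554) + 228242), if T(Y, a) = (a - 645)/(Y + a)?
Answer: -245592/1647689 ≈ -0.14905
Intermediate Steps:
T(Y, a) = (-645 + a)/(Y + a)
(57841 - 91861)/(T(204, 554) + 228242) = (57841 - 91861)/((-645 + 554)/(204 + 554) + 228242) = -34020/(-91/758 + 228242) = -34020/173007345/758 = -34020*758/173007345 = -245592/1647689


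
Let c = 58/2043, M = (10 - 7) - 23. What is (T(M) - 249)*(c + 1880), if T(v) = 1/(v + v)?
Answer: -19129592489/40860 ≈ -4.6817e+5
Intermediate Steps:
M = -20 (M = 3 - 23 = -20)
T(v) = 1/(2*v)
c = 58/2043 (c = 58*(1/2043) = 58/2043 ≈ 0.028390)
(T(M) - 249)*(c + 1880) = ((½)/(-20) - 249)*(58/2043 + 1880) = ((½)*(-1/20) - 249)*(3840898/2043) = (-1/40 - 249)*(3840898/2043) = -9961/40*3840898/2043 = -19129592489/40860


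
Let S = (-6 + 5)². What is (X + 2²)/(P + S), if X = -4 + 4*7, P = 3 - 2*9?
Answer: -2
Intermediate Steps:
P = -15 (P = 3 - 18 = -15)
X = 24 (X = -4 + 28 = 24)
S = 1 (S = (-1)² = 1)
(X + 2²)/(P + S) = (24 + 2²)/(-15 + 1) = (24 + 4)/(-14) = 28*(-1/14) = -2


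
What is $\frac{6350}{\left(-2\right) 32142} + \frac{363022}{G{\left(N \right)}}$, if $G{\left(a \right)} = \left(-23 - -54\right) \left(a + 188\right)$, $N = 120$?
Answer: $\frac{132249298}{3487407} \approx 37.922$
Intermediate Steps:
$G{\left(a \right)} = 5828 + 31 a$ ($G{\left(a \right)} = \left(-23 + 54\right) \left(188 + a\right) = 31 \left(188 + a\right) = 5828 + 31 a$)
$\frac{6350}{\left(-2\right) 32142} + \frac{363022}{G{\left(N \right)}} = \frac{6350}{\left(-2\right) 32142} + \frac{363022}{5828 + 31 \cdot 120} = \frac{6350}{-64284} + \frac{363022}{5828 + 3720} = 6350 \left(- \frac{1}{64284}\right) + \frac{363022}{9548} = - \frac{3175}{32142} + 363022 \cdot \frac{1}{9548} = - \frac{3175}{32142} + \frac{16501}{434} = \frac{132249298}{3487407}$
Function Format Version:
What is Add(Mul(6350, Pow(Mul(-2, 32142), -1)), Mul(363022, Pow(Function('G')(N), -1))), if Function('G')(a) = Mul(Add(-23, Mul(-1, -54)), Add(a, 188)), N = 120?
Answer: Rational(132249298, 3487407) ≈ 37.922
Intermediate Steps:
Function('G')(a) = Add(5828, Mul(31, a)) (Function('G')(a) = Mul(Add(-23, 54), Add(188, a)) = Mul(31, Add(188, a)) = Add(5828, Mul(31, a)))
Add(Mul(6350, Pow(Mul(-2, 32142), -1)), Mul(363022, Pow(Function('G')(N), -1))) = Add(Mul(6350, Pow(Mul(-2, 32142), -1)), Mul(363022, Pow(Add(5828, Mul(31, 120)), -1))) = Add(Mul(6350, Pow(-64284, -1)), Mul(363022, Pow(Add(5828, 3720), -1))) = Add(Mul(6350, Rational(-1, 64284)), Mul(363022, Pow(9548, -1))) = Add(Rational(-3175, 32142), Mul(363022, Rational(1, 9548))) = Add(Rational(-3175, 32142), Rational(16501, 434)) = Rational(132249298, 3487407)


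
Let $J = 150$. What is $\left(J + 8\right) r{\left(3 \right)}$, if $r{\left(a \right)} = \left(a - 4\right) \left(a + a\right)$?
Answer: $-948$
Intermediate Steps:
$r{\left(a \right)} = 2 a \left(-4 + a\right)$ ($r{\left(a \right)} = \left(-4 + a\right) 2 a = 2 a \left(-4 + a\right)$)
$\left(J + 8\right) r{\left(3 \right)} = \left(150 + 8\right) 2 \cdot 3 \left(-4 + 3\right) = 158 \cdot 2 \cdot 3 \left(-1\right) = 158 \left(-6\right) = -948$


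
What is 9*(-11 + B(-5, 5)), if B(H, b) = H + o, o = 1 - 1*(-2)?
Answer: -117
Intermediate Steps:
o = 3 (o = 1 + 2 = 3)
B(H, b) = 3 + H (B(H, b) = H + 3 = 3 + H)
9*(-11 + B(-5, 5)) = 9*(-11 + (3 - 5)) = 9*(-11 - 2) = 9*(-13) = -117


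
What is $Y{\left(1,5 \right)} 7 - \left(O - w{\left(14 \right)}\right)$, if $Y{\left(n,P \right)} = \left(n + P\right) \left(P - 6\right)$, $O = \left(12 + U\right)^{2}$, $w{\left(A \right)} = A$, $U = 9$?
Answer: $-469$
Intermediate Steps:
$O = 441$ ($O = \left(12 + 9\right)^{2} = 21^{2} = 441$)
$Y{\left(n,P \right)} = \left(-6 + P\right) \left(P + n\right)$ ($Y{\left(n,P \right)} = \left(P + n\right) \left(-6 + P\right) = \left(-6 + P\right) \left(P + n\right)$)
$Y{\left(1,5 \right)} 7 - \left(O - w{\left(14 \right)}\right) = \left(5^{2} - 30 - 6 + 5 \cdot 1\right) 7 - \left(441 - 14\right) = \left(25 - 30 - 6 + 5\right) 7 - \left(441 - 14\right) = \left(-6\right) 7 - 427 = -42 - 427 = -469$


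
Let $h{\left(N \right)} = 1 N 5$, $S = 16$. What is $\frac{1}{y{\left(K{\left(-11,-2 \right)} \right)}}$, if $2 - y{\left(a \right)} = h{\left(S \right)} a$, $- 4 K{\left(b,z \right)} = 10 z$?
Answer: $- \frac{1}{398} \approx -0.0025126$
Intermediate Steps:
$K{\left(b,z \right)} = - \frac{5 z}{2}$ ($K{\left(b,z \right)} = - \frac{10 z}{4} = - \frac{5 z}{2}$)
$h{\left(N \right)} = 5 N$ ($h{\left(N \right)} = N 5 = 5 N$)
$y{\left(a \right)} = 2 - 80 a$ ($y{\left(a \right)} = 2 - 5 \cdot 16 a = 2 - 80 a$)
$\frac{1}{y{\left(K{\left(-11,-2 \right)} \right)}} = \frac{1}{2 - 80 \left(\left(- \frac{5}{2}\right) \left(-2\right)\right)} = \frac{1}{2 - 400} = \frac{1}{-398} = - \frac{1}{398}$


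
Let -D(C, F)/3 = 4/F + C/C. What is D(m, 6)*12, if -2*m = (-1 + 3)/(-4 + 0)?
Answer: -60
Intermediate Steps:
m = 1/4 (m = -(-1 + 3)/(2*(-4 + 0)) = -1/(-4) = -(-1)/4 = -1/2*(-1/2) = 1/4 ≈ 0.25000)
D(C, F) = -3 - 12/F (D(C, F) = -3*(4/F + C/C) = -3*(4/F + 1) = -3*(1 + 4/F) = -3 - 12/F)
D(m, 6)*12 = (-3 - 12/6)*12 = (-3 - 12*1/6)*12 = (-3 - 2)*12 = -5*12 = -60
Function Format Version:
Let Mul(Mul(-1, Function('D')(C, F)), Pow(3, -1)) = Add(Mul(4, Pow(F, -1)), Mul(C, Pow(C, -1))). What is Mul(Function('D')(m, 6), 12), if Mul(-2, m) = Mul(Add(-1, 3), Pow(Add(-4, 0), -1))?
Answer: -60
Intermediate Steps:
m = Rational(1, 4) (m = Mul(Rational(-1, 2), Mul(Add(-1, 3), Pow(Add(-4, 0), -1))) = Mul(Rational(-1, 2), Mul(2, Pow(-4, -1))) = Mul(Rational(-1, 2), Mul(2, Rational(-1, 4))) = Mul(Rational(-1, 2), Rational(-1, 2)) = Rational(1, 4) ≈ 0.25000)
Function('D')(C, F) = Add(-3, Mul(-12, Pow(F, -1))) (Function('D')(C, F) = Mul(-3, Add(Mul(4, Pow(F, -1)), Mul(C, Pow(C, -1)))) = Mul(-3, Add(Mul(4, Pow(F, -1)), 1)) = Mul(-3, Add(1, Mul(4, Pow(F, -1)))) = Add(-3, Mul(-12, Pow(F, -1))))
Mul(Function('D')(m, 6), 12) = Mul(Add(-3, Mul(-12, Pow(6, -1))), 12) = Mul(Add(-3, Mul(-12, Rational(1, 6))), 12) = Mul(Add(-3, -2), 12) = Mul(-5, 12) = -60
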